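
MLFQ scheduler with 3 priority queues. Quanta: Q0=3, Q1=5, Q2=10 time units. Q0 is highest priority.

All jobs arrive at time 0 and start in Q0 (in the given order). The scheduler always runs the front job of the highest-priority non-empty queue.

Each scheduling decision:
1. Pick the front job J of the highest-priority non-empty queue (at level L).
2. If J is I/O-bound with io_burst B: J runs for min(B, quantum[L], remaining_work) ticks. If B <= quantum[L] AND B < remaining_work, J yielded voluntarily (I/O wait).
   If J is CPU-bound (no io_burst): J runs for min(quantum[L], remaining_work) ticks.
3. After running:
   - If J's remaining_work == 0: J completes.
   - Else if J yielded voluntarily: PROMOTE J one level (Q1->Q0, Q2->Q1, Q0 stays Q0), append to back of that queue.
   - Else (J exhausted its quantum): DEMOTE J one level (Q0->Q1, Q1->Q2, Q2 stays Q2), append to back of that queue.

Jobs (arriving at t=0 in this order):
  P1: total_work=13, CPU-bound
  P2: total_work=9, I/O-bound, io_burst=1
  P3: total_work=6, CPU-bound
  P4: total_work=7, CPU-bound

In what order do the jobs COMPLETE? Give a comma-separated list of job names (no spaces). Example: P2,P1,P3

Answer: P2,P3,P4,P1

Derivation:
t=0-3: P1@Q0 runs 3, rem=10, quantum used, demote→Q1. Q0=[P2,P3,P4] Q1=[P1] Q2=[]
t=3-4: P2@Q0 runs 1, rem=8, I/O yield, promote→Q0. Q0=[P3,P4,P2] Q1=[P1] Q2=[]
t=4-7: P3@Q0 runs 3, rem=3, quantum used, demote→Q1. Q0=[P4,P2] Q1=[P1,P3] Q2=[]
t=7-10: P4@Q0 runs 3, rem=4, quantum used, demote→Q1. Q0=[P2] Q1=[P1,P3,P4] Q2=[]
t=10-11: P2@Q0 runs 1, rem=7, I/O yield, promote→Q0. Q0=[P2] Q1=[P1,P3,P4] Q2=[]
t=11-12: P2@Q0 runs 1, rem=6, I/O yield, promote→Q0. Q0=[P2] Q1=[P1,P3,P4] Q2=[]
t=12-13: P2@Q0 runs 1, rem=5, I/O yield, promote→Q0. Q0=[P2] Q1=[P1,P3,P4] Q2=[]
t=13-14: P2@Q0 runs 1, rem=4, I/O yield, promote→Q0. Q0=[P2] Q1=[P1,P3,P4] Q2=[]
t=14-15: P2@Q0 runs 1, rem=3, I/O yield, promote→Q0. Q0=[P2] Q1=[P1,P3,P4] Q2=[]
t=15-16: P2@Q0 runs 1, rem=2, I/O yield, promote→Q0. Q0=[P2] Q1=[P1,P3,P4] Q2=[]
t=16-17: P2@Q0 runs 1, rem=1, I/O yield, promote→Q0. Q0=[P2] Q1=[P1,P3,P4] Q2=[]
t=17-18: P2@Q0 runs 1, rem=0, completes. Q0=[] Q1=[P1,P3,P4] Q2=[]
t=18-23: P1@Q1 runs 5, rem=5, quantum used, demote→Q2. Q0=[] Q1=[P3,P4] Q2=[P1]
t=23-26: P3@Q1 runs 3, rem=0, completes. Q0=[] Q1=[P4] Q2=[P1]
t=26-30: P4@Q1 runs 4, rem=0, completes. Q0=[] Q1=[] Q2=[P1]
t=30-35: P1@Q2 runs 5, rem=0, completes. Q0=[] Q1=[] Q2=[]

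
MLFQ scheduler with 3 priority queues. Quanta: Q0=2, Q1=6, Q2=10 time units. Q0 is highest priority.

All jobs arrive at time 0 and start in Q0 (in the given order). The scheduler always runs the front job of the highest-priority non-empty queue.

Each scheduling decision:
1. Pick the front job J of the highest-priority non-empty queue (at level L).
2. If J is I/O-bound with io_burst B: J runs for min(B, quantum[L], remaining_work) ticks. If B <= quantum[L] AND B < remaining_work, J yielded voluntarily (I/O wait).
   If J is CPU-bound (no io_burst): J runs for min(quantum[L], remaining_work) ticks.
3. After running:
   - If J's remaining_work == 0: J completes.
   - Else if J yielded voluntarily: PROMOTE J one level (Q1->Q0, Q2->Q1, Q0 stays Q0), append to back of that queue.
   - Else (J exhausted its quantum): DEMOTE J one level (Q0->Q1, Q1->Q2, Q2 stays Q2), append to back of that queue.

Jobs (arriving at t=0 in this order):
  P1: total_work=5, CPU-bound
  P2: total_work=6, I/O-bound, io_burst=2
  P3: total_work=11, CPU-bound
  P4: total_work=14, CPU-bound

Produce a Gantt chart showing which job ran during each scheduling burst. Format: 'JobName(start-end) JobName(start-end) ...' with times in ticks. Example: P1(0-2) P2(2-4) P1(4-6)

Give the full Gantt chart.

Answer: P1(0-2) P2(2-4) P3(4-6) P4(6-8) P2(8-10) P2(10-12) P1(12-15) P3(15-21) P4(21-27) P3(27-30) P4(30-36)

Derivation:
t=0-2: P1@Q0 runs 2, rem=3, quantum used, demote→Q1. Q0=[P2,P3,P4] Q1=[P1] Q2=[]
t=2-4: P2@Q0 runs 2, rem=4, I/O yield, promote→Q0. Q0=[P3,P4,P2] Q1=[P1] Q2=[]
t=4-6: P3@Q0 runs 2, rem=9, quantum used, demote→Q1. Q0=[P4,P2] Q1=[P1,P3] Q2=[]
t=6-8: P4@Q0 runs 2, rem=12, quantum used, demote→Q1. Q0=[P2] Q1=[P1,P3,P4] Q2=[]
t=8-10: P2@Q0 runs 2, rem=2, I/O yield, promote→Q0. Q0=[P2] Q1=[P1,P3,P4] Q2=[]
t=10-12: P2@Q0 runs 2, rem=0, completes. Q0=[] Q1=[P1,P3,P4] Q2=[]
t=12-15: P1@Q1 runs 3, rem=0, completes. Q0=[] Q1=[P3,P4] Q2=[]
t=15-21: P3@Q1 runs 6, rem=3, quantum used, demote→Q2. Q0=[] Q1=[P4] Q2=[P3]
t=21-27: P4@Q1 runs 6, rem=6, quantum used, demote→Q2. Q0=[] Q1=[] Q2=[P3,P4]
t=27-30: P3@Q2 runs 3, rem=0, completes. Q0=[] Q1=[] Q2=[P4]
t=30-36: P4@Q2 runs 6, rem=0, completes. Q0=[] Q1=[] Q2=[]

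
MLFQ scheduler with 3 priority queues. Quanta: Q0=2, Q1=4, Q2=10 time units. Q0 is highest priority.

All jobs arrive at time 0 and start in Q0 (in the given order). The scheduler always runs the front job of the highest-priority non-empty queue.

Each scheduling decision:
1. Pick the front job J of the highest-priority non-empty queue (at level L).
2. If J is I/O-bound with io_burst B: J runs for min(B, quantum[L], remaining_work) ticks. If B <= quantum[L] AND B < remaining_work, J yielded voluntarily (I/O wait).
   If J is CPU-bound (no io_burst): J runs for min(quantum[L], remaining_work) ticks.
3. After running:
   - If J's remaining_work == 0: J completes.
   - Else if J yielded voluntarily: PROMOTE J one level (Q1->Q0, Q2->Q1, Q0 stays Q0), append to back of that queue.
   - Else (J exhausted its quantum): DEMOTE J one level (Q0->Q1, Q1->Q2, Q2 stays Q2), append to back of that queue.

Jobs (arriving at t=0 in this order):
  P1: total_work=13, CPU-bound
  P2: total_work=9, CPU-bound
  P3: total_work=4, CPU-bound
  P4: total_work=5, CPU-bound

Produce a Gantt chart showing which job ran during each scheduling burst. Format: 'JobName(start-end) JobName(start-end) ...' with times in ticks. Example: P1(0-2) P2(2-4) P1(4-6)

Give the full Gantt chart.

Answer: P1(0-2) P2(2-4) P3(4-6) P4(6-8) P1(8-12) P2(12-16) P3(16-18) P4(18-21) P1(21-28) P2(28-31)

Derivation:
t=0-2: P1@Q0 runs 2, rem=11, quantum used, demote→Q1. Q0=[P2,P3,P4] Q1=[P1] Q2=[]
t=2-4: P2@Q0 runs 2, rem=7, quantum used, demote→Q1. Q0=[P3,P4] Q1=[P1,P2] Q2=[]
t=4-6: P3@Q0 runs 2, rem=2, quantum used, demote→Q1. Q0=[P4] Q1=[P1,P2,P3] Q2=[]
t=6-8: P4@Q0 runs 2, rem=3, quantum used, demote→Q1. Q0=[] Q1=[P1,P2,P3,P4] Q2=[]
t=8-12: P1@Q1 runs 4, rem=7, quantum used, demote→Q2. Q0=[] Q1=[P2,P3,P4] Q2=[P1]
t=12-16: P2@Q1 runs 4, rem=3, quantum used, demote→Q2. Q0=[] Q1=[P3,P4] Q2=[P1,P2]
t=16-18: P3@Q1 runs 2, rem=0, completes. Q0=[] Q1=[P4] Q2=[P1,P2]
t=18-21: P4@Q1 runs 3, rem=0, completes. Q0=[] Q1=[] Q2=[P1,P2]
t=21-28: P1@Q2 runs 7, rem=0, completes. Q0=[] Q1=[] Q2=[P2]
t=28-31: P2@Q2 runs 3, rem=0, completes. Q0=[] Q1=[] Q2=[]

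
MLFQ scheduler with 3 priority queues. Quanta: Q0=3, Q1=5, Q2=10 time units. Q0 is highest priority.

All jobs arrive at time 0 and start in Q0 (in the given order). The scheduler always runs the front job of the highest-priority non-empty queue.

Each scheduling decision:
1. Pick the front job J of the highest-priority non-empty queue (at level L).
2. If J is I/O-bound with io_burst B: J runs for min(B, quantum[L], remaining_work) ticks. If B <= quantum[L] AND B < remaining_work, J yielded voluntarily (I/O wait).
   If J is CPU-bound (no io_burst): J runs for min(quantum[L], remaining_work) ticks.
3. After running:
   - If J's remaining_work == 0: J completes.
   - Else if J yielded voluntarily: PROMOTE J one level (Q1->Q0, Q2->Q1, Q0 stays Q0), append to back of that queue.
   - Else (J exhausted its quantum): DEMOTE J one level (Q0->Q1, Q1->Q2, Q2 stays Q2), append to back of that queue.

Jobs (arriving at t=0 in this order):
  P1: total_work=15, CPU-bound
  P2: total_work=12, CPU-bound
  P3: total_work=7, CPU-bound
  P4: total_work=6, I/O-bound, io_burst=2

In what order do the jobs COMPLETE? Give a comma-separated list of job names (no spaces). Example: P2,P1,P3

t=0-3: P1@Q0 runs 3, rem=12, quantum used, demote→Q1. Q0=[P2,P3,P4] Q1=[P1] Q2=[]
t=3-6: P2@Q0 runs 3, rem=9, quantum used, demote→Q1. Q0=[P3,P4] Q1=[P1,P2] Q2=[]
t=6-9: P3@Q0 runs 3, rem=4, quantum used, demote→Q1. Q0=[P4] Q1=[P1,P2,P3] Q2=[]
t=9-11: P4@Q0 runs 2, rem=4, I/O yield, promote→Q0. Q0=[P4] Q1=[P1,P2,P3] Q2=[]
t=11-13: P4@Q0 runs 2, rem=2, I/O yield, promote→Q0. Q0=[P4] Q1=[P1,P2,P3] Q2=[]
t=13-15: P4@Q0 runs 2, rem=0, completes. Q0=[] Q1=[P1,P2,P3] Q2=[]
t=15-20: P1@Q1 runs 5, rem=7, quantum used, demote→Q2. Q0=[] Q1=[P2,P3] Q2=[P1]
t=20-25: P2@Q1 runs 5, rem=4, quantum used, demote→Q2. Q0=[] Q1=[P3] Q2=[P1,P2]
t=25-29: P3@Q1 runs 4, rem=0, completes. Q0=[] Q1=[] Q2=[P1,P2]
t=29-36: P1@Q2 runs 7, rem=0, completes. Q0=[] Q1=[] Q2=[P2]
t=36-40: P2@Q2 runs 4, rem=0, completes. Q0=[] Q1=[] Q2=[]

Answer: P4,P3,P1,P2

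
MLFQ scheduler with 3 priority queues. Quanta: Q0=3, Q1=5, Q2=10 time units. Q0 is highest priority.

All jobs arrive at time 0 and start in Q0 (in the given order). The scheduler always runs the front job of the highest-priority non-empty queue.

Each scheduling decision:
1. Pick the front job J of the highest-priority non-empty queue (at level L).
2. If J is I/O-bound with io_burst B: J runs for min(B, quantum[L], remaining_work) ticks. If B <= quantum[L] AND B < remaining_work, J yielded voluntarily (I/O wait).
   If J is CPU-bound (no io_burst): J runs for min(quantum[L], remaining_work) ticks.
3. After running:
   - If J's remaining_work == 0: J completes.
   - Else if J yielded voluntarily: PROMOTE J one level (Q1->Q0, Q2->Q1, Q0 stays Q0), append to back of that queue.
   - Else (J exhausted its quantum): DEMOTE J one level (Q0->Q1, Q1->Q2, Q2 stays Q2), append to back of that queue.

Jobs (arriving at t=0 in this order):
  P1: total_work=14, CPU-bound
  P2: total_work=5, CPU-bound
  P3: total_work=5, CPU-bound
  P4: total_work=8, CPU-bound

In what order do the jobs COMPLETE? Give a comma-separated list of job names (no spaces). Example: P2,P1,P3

Answer: P2,P3,P4,P1

Derivation:
t=0-3: P1@Q0 runs 3, rem=11, quantum used, demote→Q1. Q0=[P2,P3,P4] Q1=[P1] Q2=[]
t=3-6: P2@Q0 runs 3, rem=2, quantum used, demote→Q1. Q0=[P3,P4] Q1=[P1,P2] Q2=[]
t=6-9: P3@Q0 runs 3, rem=2, quantum used, demote→Q1. Q0=[P4] Q1=[P1,P2,P3] Q2=[]
t=9-12: P4@Q0 runs 3, rem=5, quantum used, demote→Q1. Q0=[] Q1=[P1,P2,P3,P4] Q2=[]
t=12-17: P1@Q1 runs 5, rem=6, quantum used, demote→Q2. Q0=[] Q1=[P2,P3,P4] Q2=[P1]
t=17-19: P2@Q1 runs 2, rem=0, completes. Q0=[] Q1=[P3,P4] Q2=[P1]
t=19-21: P3@Q1 runs 2, rem=0, completes. Q0=[] Q1=[P4] Q2=[P1]
t=21-26: P4@Q1 runs 5, rem=0, completes. Q0=[] Q1=[] Q2=[P1]
t=26-32: P1@Q2 runs 6, rem=0, completes. Q0=[] Q1=[] Q2=[]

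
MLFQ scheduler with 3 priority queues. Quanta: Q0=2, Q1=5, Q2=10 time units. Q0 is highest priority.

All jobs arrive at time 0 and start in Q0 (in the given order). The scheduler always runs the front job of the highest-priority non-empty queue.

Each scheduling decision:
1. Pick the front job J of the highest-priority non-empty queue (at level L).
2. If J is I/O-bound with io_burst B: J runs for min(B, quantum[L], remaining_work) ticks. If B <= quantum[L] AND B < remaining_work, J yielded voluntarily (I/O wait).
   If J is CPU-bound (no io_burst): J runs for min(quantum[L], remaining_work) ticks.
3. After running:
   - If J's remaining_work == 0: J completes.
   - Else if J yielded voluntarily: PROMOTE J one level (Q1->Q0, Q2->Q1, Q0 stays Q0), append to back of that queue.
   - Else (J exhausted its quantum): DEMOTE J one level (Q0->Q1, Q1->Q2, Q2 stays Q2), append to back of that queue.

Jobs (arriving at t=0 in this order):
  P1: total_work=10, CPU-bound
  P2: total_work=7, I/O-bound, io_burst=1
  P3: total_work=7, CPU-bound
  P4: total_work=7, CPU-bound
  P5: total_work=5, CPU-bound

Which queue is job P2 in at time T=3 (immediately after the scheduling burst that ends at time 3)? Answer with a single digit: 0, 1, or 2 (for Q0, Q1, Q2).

Answer: 0

Derivation:
t=0-2: P1@Q0 runs 2, rem=8, quantum used, demote→Q1. Q0=[P2,P3,P4,P5] Q1=[P1] Q2=[]
t=2-3: P2@Q0 runs 1, rem=6, I/O yield, promote→Q0. Q0=[P3,P4,P5,P2] Q1=[P1] Q2=[]
t=3-5: P3@Q0 runs 2, rem=5, quantum used, demote→Q1. Q0=[P4,P5,P2] Q1=[P1,P3] Q2=[]
t=5-7: P4@Q0 runs 2, rem=5, quantum used, demote→Q1. Q0=[P5,P2] Q1=[P1,P3,P4] Q2=[]
t=7-9: P5@Q0 runs 2, rem=3, quantum used, demote→Q1. Q0=[P2] Q1=[P1,P3,P4,P5] Q2=[]
t=9-10: P2@Q0 runs 1, rem=5, I/O yield, promote→Q0. Q0=[P2] Q1=[P1,P3,P4,P5] Q2=[]
t=10-11: P2@Q0 runs 1, rem=4, I/O yield, promote→Q0. Q0=[P2] Q1=[P1,P3,P4,P5] Q2=[]
t=11-12: P2@Q0 runs 1, rem=3, I/O yield, promote→Q0. Q0=[P2] Q1=[P1,P3,P4,P5] Q2=[]
t=12-13: P2@Q0 runs 1, rem=2, I/O yield, promote→Q0. Q0=[P2] Q1=[P1,P3,P4,P5] Q2=[]
t=13-14: P2@Q0 runs 1, rem=1, I/O yield, promote→Q0. Q0=[P2] Q1=[P1,P3,P4,P5] Q2=[]
t=14-15: P2@Q0 runs 1, rem=0, completes. Q0=[] Q1=[P1,P3,P4,P5] Q2=[]
t=15-20: P1@Q1 runs 5, rem=3, quantum used, demote→Q2. Q0=[] Q1=[P3,P4,P5] Q2=[P1]
t=20-25: P3@Q1 runs 5, rem=0, completes. Q0=[] Q1=[P4,P5] Q2=[P1]
t=25-30: P4@Q1 runs 5, rem=0, completes. Q0=[] Q1=[P5] Q2=[P1]
t=30-33: P5@Q1 runs 3, rem=0, completes. Q0=[] Q1=[] Q2=[P1]
t=33-36: P1@Q2 runs 3, rem=0, completes. Q0=[] Q1=[] Q2=[]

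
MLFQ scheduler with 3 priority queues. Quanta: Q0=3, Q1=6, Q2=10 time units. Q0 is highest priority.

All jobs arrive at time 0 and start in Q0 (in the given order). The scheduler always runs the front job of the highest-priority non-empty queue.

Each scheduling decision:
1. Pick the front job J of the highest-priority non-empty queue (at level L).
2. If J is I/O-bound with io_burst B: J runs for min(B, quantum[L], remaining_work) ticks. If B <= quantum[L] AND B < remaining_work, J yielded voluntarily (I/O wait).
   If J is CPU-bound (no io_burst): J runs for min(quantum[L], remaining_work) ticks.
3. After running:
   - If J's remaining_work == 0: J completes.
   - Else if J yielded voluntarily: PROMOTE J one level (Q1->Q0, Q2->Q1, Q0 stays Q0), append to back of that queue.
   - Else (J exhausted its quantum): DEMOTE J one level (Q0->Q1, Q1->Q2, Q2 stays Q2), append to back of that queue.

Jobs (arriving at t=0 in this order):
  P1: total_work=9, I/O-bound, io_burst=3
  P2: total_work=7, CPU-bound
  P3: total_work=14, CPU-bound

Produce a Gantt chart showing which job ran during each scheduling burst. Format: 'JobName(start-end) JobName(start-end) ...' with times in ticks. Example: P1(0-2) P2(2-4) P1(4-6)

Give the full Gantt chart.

t=0-3: P1@Q0 runs 3, rem=6, I/O yield, promote→Q0. Q0=[P2,P3,P1] Q1=[] Q2=[]
t=3-6: P2@Q0 runs 3, rem=4, quantum used, demote→Q1. Q0=[P3,P1] Q1=[P2] Q2=[]
t=6-9: P3@Q0 runs 3, rem=11, quantum used, demote→Q1. Q0=[P1] Q1=[P2,P3] Q2=[]
t=9-12: P1@Q0 runs 3, rem=3, I/O yield, promote→Q0. Q0=[P1] Q1=[P2,P3] Q2=[]
t=12-15: P1@Q0 runs 3, rem=0, completes. Q0=[] Q1=[P2,P3] Q2=[]
t=15-19: P2@Q1 runs 4, rem=0, completes. Q0=[] Q1=[P3] Q2=[]
t=19-25: P3@Q1 runs 6, rem=5, quantum used, demote→Q2. Q0=[] Q1=[] Q2=[P3]
t=25-30: P3@Q2 runs 5, rem=0, completes. Q0=[] Q1=[] Q2=[]

Answer: P1(0-3) P2(3-6) P3(6-9) P1(9-12) P1(12-15) P2(15-19) P3(19-25) P3(25-30)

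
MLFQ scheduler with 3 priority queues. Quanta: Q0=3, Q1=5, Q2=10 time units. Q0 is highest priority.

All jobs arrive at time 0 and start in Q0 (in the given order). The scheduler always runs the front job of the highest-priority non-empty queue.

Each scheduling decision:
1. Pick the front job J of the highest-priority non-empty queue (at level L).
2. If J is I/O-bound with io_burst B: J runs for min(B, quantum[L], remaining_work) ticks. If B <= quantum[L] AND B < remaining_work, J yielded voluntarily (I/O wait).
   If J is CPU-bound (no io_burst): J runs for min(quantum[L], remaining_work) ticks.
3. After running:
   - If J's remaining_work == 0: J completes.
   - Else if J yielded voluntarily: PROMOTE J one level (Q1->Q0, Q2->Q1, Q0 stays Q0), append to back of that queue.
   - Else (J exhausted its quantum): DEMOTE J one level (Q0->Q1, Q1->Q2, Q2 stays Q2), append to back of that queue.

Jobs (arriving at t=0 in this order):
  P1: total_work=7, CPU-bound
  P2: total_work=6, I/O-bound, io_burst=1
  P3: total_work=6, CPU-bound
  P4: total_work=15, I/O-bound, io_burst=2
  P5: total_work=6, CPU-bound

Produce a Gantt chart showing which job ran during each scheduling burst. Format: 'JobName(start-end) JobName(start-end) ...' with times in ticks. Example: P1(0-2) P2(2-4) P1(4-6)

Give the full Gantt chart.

Answer: P1(0-3) P2(3-4) P3(4-7) P4(7-9) P5(9-12) P2(12-13) P4(13-15) P2(15-16) P4(16-18) P2(18-19) P4(19-21) P2(21-22) P4(22-24) P2(24-25) P4(25-27) P4(27-29) P4(29-30) P1(30-34) P3(34-37) P5(37-40)

Derivation:
t=0-3: P1@Q0 runs 3, rem=4, quantum used, demote→Q1. Q0=[P2,P3,P4,P5] Q1=[P1] Q2=[]
t=3-4: P2@Q0 runs 1, rem=5, I/O yield, promote→Q0. Q0=[P3,P4,P5,P2] Q1=[P1] Q2=[]
t=4-7: P3@Q0 runs 3, rem=3, quantum used, demote→Q1. Q0=[P4,P5,P2] Q1=[P1,P3] Q2=[]
t=7-9: P4@Q0 runs 2, rem=13, I/O yield, promote→Q0. Q0=[P5,P2,P4] Q1=[P1,P3] Q2=[]
t=9-12: P5@Q0 runs 3, rem=3, quantum used, demote→Q1. Q0=[P2,P4] Q1=[P1,P3,P5] Q2=[]
t=12-13: P2@Q0 runs 1, rem=4, I/O yield, promote→Q0. Q0=[P4,P2] Q1=[P1,P3,P5] Q2=[]
t=13-15: P4@Q0 runs 2, rem=11, I/O yield, promote→Q0. Q0=[P2,P4] Q1=[P1,P3,P5] Q2=[]
t=15-16: P2@Q0 runs 1, rem=3, I/O yield, promote→Q0. Q0=[P4,P2] Q1=[P1,P3,P5] Q2=[]
t=16-18: P4@Q0 runs 2, rem=9, I/O yield, promote→Q0. Q0=[P2,P4] Q1=[P1,P3,P5] Q2=[]
t=18-19: P2@Q0 runs 1, rem=2, I/O yield, promote→Q0. Q0=[P4,P2] Q1=[P1,P3,P5] Q2=[]
t=19-21: P4@Q0 runs 2, rem=7, I/O yield, promote→Q0. Q0=[P2,P4] Q1=[P1,P3,P5] Q2=[]
t=21-22: P2@Q0 runs 1, rem=1, I/O yield, promote→Q0. Q0=[P4,P2] Q1=[P1,P3,P5] Q2=[]
t=22-24: P4@Q0 runs 2, rem=5, I/O yield, promote→Q0. Q0=[P2,P4] Q1=[P1,P3,P5] Q2=[]
t=24-25: P2@Q0 runs 1, rem=0, completes. Q0=[P4] Q1=[P1,P3,P5] Q2=[]
t=25-27: P4@Q0 runs 2, rem=3, I/O yield, promote→Q0. Q0=[P4] Q1=[P1,P3,P5] Q2=[]
t=27-29: P4@Q0 runs 2, rem=1, I/O yield, promote→Q0. Q0=[P4] Q1=[P1,P3,P5] Q2=[]
t=29-30: P4@Q0 runs 1, rem=0, completes. Q0=[] Q1=[P1,P3,P5] Q2=[]
t=30-34: P1@Q1 runs 4, rem=0, completes. Q0=[] Q1=[P3,P5] Q2=[]
t=34-37: P3@Q1 runs 3, rem=0, completes. Q0=[] Q1=[P5] Q2=[]
t=37-40: P5@Q1 runs 3, rem=0, completes. Q0=[] Q1=[] Q2=[]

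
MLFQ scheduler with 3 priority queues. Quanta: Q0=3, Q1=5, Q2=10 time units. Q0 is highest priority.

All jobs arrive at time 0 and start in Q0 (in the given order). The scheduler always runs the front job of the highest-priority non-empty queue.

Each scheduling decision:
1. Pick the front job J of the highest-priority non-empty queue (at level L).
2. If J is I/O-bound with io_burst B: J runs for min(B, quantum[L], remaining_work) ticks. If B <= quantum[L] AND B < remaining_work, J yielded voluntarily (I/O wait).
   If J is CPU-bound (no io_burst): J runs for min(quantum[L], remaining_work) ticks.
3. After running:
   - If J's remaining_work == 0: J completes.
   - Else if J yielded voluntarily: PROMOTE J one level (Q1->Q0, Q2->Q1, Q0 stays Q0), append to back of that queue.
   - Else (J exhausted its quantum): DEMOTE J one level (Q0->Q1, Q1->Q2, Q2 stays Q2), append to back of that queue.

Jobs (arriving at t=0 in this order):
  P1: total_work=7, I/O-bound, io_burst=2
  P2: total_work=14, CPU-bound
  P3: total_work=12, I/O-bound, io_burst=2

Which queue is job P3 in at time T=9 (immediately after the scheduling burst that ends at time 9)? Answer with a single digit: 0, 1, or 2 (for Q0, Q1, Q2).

t=0-2: P1@Q0 runs 2, rem=5, I/O yield, promote→Q0. Q0=[P2,P3,P1] Q1=[] Q2=[]
t=2-5: P2@Q0 runs 3, rem=11, quantum used, demote→Q1. Q0=[P3,P1] Q1=[P2] Q2=[]
t=5-7: P3@Q0 runs 2, rem=10, I/O yield, promote→Q0. Q0=[P1,P3] Q1=[P2] Q2=[]
t=7-9: P1@Q0 runs 2, rem=3, I/O yield, promote→Q0. Q0=[P3,P1] Q1=[P2] Q2=[]
t=9-11: P3@Q0 runs 2, rem=8, I/O yield, promote→Q0. Q0=[P1,P3] Q1=[P2] Q2=[]
t=11-13: P1@Q0 runs 2, rem=1, I/O yield, promote→Q0. Q0=[P3,P1] Q1=[P2] Q2=[]
t=13-15: P3@Q0 runs 2, rem=6, I/O yield, promote→Q0. Q0=[P1,P3] Q1=[P2] Q2=[]
t=15-16: P1@Q0 runs 1, rem=0, completes. Q0=[P3] Q1=[P2] Q2=[]
t=16-18: P3@Q0 runs 2, rem=4, I/O yield, promote→Q0. Q0=[P3] Q1=[P2] Q2=[]
t=18-20: P3@Q0 runs 2, rem=2, I/O yield, promote→Q0. Q0=[P3] Q1=[P2] Q2=[]
t=20-22: P3@Q0 runs 2, rem=0, completes. Q0=[] Q1=[P2] Q2=[]
t=22-27: P2@Q1 runs 5, rem=6, quantum used, demote→Q2. Q0=[] Q1=[] Q2=[P2]
t=27-33: P2@Q2 runs 6, rem=0, completes. Q0=[] Q1=[] Q2=[]

Answer: 0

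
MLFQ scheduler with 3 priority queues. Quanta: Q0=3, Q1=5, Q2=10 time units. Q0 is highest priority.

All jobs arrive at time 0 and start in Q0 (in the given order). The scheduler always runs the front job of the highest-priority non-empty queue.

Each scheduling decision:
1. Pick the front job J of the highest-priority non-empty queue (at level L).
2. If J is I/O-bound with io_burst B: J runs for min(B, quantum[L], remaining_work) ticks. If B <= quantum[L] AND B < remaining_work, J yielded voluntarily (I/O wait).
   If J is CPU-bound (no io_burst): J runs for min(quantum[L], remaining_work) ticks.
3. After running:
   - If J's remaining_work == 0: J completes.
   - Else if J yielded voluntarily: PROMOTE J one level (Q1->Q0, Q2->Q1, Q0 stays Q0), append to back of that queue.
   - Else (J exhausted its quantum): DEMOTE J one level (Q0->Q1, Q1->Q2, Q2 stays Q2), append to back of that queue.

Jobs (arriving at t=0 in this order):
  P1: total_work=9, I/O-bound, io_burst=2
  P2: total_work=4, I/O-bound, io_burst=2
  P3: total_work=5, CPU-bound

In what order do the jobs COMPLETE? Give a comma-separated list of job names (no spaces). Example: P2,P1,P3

t=0-2: P1@Q0 runs 2, rem=7, I/O yield, promote→Q0. Q0=[P2,P3,P1] Q1=[] Q2=[]
t=2-4: P2@Q0 runs 2, rem=2, I/O yield, promote→Q0. Q0=[P3,P1,P2] Q1=[] Q2=[]
t=4-7: P3@Q0 runs 3, rem=2, quantum used, demote→Q1. Q0=[P1,P2] Q1=[P3] Q2=[]
t=7-9: P1@Q0 runs 2, rem=5, I/O yield, promote→Q0. Q0=[P2,P1] Q1=[P3] Q2=[]
t=9-11: P2@Q0 runs 2, rem=0, completes. Q0=[P1] Q1=[P3] Q2=[]
t=11-13: P1@Q0 runs 2, rem=3, I/O yield, promote→Q0. Q0=[P1] Q1=[P3] Q2=[]
t=13-15: P1@Q0 runs 2, rem=1, I/O yield, promote→Q0. Q0=[P1] Q1=[P3] Q2=[]
t=15-16: P1@Q0 runs 1, rem=0, completes. Q0=[] Q1=[P3] Q2=[]
t=16-18: P3@Q1 runs 2, rem=0, completes. Q0=[] Q1=[] Q2=[]

Answer: P2,P1,P3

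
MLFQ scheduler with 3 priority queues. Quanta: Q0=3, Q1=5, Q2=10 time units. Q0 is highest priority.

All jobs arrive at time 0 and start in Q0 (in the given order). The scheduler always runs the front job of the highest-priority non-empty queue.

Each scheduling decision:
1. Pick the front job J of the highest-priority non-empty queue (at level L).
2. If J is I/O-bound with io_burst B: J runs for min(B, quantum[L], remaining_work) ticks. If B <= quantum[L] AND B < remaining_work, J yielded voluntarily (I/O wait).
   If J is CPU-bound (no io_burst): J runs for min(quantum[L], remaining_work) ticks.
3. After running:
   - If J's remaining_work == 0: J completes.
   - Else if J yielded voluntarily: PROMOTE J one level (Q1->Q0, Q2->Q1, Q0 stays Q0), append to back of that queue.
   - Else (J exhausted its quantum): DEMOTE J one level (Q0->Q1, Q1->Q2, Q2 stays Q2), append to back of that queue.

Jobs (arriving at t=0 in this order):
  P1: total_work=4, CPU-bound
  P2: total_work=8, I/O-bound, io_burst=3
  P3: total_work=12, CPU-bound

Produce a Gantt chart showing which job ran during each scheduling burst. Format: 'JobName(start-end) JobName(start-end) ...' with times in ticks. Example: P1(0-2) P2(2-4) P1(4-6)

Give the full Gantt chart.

Answer: P1(0-3) P2(3-6) P3(6-9) P2(9-12) P2(12-14) P1(14-15) P3(15-20) P3(20-24)

Derivation:
t=0-3: P1@Q0 runs 3, rem=1, quantum used, demote→Q1. Q0=[P2,P3] Q1=[P1] Q2=[]
t=3-6: P2@Q0 runs 3, rem=5, I/O yield, promote→Q0. Q0=[P3,P2] Q1=[P1] Q2=[]
t=6-9: P3@Q0 runs 3, rem=9, quantum used, demote→Q1. Q0=[P2] Q1=[P1,P3] Q2=[]
t=9-12: P2@Q0 runs 3, rem=2, I/O yield, promote→Q0. Q0=[P2] Q1=[P1,P3] Q2=[]
t=12-14: P2@Q0 runs 2, rem=0, completes. Q0=[] Q1=[P1,P3] Q2=[]
t=14-15: P1@Q1 runs 1, rem=0, completes. Q0=[] Q1=[P3] Q2=[]
t=15-20: P3@Q1 runs 5, rem=4, quantum used, demote→Q2. Q0=[] Q1=[] Q2=[P3]
t=20-24: P3@Q2 runs 4, rem=0, completes. Q0=[] Q1=[] Q2=[]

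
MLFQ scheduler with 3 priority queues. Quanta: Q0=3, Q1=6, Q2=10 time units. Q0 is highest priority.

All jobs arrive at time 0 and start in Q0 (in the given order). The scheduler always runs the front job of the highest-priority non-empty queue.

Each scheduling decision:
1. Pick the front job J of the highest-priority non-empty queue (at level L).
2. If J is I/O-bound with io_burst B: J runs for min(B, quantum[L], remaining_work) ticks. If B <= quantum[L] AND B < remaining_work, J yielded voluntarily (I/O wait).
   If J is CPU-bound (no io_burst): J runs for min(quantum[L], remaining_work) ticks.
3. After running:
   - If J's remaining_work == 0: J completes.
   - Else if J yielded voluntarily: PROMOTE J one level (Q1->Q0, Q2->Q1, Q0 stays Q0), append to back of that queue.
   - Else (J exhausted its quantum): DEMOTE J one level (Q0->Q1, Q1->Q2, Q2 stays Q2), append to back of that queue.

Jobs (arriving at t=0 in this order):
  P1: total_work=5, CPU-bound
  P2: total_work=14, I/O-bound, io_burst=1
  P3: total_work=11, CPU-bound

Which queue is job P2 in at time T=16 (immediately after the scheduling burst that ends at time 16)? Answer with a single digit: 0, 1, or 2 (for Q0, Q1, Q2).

t=0-3: P1@Q0 runs 3, rem=2, quantum used, demote→Q1. Q0=[P2,P3] Q1=[P1] Q2=[]
t=3-4: P2@Q0 runs 1, rem=13, I/O yield, promote→Q0. Q0=[P3,P2] Q1=[P1] Q2=[]
t=4-7: P3@Q0 runs 3, rem=8, quantum used, demote→Q1. Q0=[P2] Q1=[P1,P3] Q2=[]
t=7-8: P2@Q0 runs 1, rem=12, I/O yield, promote→Q0. Q0=[P2] Q1=[P1,P3] Q2=[]
t=8-9: P2@Q0 runs 1, rem=11, I/O yield, promote→Q0. Q0=[P2] Q1=[P1,P3] Q2=[]
t=9-10: P2@Q0 runs 1, rem=10, I/O yield, promote→Q0. Q0=[P2] Q1=[P1,P3] Q2=[]
t=10-11: P2@Q0 runs 1, rem=9, I/O yield, promote→Q0. Q0=[P2] Q1=[P1,P3] Q2=[]
t=11-12: P2@Q0 runs 1, rem=8, I/O yield, promote→Q0. Q0=[P2] Q1=[P1,P3] Q2=[]
t=12-13: P2@Q0 runs 1, rem=7, I/O yield, promote→Q0. Q0=[P2] Q1=[P1,P3] Q2=[]
t=13-14: P2@Q0 runs 1, rem=6, I/O yield, promote→Q0. Q0=[P2] Q1=[P1,P3] Q2=[]
t=14-15: P2@Q0 runs 1, rem=5, I/O yield, promote→Q0. Q0=[P2] Q1=[P1,P3] Q2=[]
t=15-16: P2@Q0 runs 1, rem=4, I/O yield, promote→Q0. Q0=[P2] Q1=[P1,P3] Q2=[]
t=16-17: P2@Q0 runs 1, rem=3, I/O yield, promote→Q0. Q0=[P2] Q1=[P1,P3] Q2=[]
t=17-18: P2@Q0 runs 1, rem=2, I/O yield, promote→Q0. Q0=[P2] Q1=[P1,P3] Q2=[]
t=18-19: P2@Q0 runs 1, rem=1, I/O yield, promote→Q0. Q0=[P2] Q1=[P1,P3] Q2=[]
t=19-20: P2@Q0 runs 1, rem=0, completes. Q0=[] Q1=[P1,P3] Q2=[]
t=20-22: P1@Q1 runs 2, rem=0, completes. Q0=[] Q1=[P3] Q2=[]
t=22-28: P3@Q1 runs 6, rem=2, quantum used, demote→Q2. Q0=[] Q1=[] Q2=[P3]
t=28-30: P3@Q2 runs 2, rem=0, completes. Q0=[] Q1=[] Q2=[]

Answer: 0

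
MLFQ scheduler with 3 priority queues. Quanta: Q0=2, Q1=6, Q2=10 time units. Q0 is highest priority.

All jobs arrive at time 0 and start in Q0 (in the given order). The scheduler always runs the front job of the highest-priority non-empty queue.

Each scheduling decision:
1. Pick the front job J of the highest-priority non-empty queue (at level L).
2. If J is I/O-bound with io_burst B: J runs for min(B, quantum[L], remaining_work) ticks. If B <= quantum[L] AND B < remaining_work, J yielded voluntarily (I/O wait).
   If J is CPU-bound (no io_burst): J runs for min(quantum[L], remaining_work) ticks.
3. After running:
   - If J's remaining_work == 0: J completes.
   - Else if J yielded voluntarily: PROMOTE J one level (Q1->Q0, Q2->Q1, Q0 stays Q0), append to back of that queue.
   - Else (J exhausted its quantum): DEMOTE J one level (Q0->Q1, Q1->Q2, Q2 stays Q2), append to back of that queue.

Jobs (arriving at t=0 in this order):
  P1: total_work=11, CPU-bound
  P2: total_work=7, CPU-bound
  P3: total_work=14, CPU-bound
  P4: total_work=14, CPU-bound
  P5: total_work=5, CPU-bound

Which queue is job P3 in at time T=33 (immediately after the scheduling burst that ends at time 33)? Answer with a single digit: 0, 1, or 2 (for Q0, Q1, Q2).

Answer: 2

Derivation:
t=0-2: P1@Q0 runs 2, rem=9, quantum used, demote→Q1. Q0=[P2,P3,P4,P5] Q1=[P1] Q2=[]
t=2-4: P2@Q0 runs 2, rem=5, quantum used, demote→Q1. Q0=[P3,P4,P5] Q1=[P1,P2] Q2=[]
t=4-6: P3@Q0 runs 2, rem=12, quantum used, demote→Q1. Q0=[P4,P5] Q1=[P1,P2,P3] Q2=[]
t=6-8: P4@Q0 runs 2, rem=12, quantum used, demote→Q1. Q0=[P5] Q1=[P1,P2,P3,P4] Q2=[]
t=8-10: P5@Q0 runs 2, rem=3, quantum used, demote→Q1. Q0=[] Q1=[P1,P2,P3,P4,P5] Q2=[]
t=10-16: P1@Q1 runs 6, rem=3, quantum used, demote→Q2. Q0=[] Q1=[P2,P3,P4,P5] Q2=[P1]
t=16-21: P2@Q1 runs 5, rem=0, completes. Q0=[] Q1=[P3,P4,P5] Q2=[P1]
t=21-27: P3@Q1 runs 6, rem=6, quantum used, demote→Q2. Q0=[] Q1=[P4,P5] Q2=[P1,P3]
t=27-33: P4@Q1 runs 6, rem=6, quantum used, demote→Q2. Q0=[] Q1=[P5] Q2=[P1,P3,P4]
t=33-36: P5@Q1 runs 3, rem=0, completes. Q0=[] Q1=[] Q2=[P1,P3,P4]
t=36-39: P1@Q2 runs 3, rem=0, completes. Q0=[] Q1=[] Q2=[P3,P4]
t=39-45: P3@Q2 runs 6, rem=0, completes. Q0=[] Q1=[] Q2=[P4]
t=45-51: P4@Q2 runs 6, rem=0, completes. Q0=[] Q1=[] Q2=[]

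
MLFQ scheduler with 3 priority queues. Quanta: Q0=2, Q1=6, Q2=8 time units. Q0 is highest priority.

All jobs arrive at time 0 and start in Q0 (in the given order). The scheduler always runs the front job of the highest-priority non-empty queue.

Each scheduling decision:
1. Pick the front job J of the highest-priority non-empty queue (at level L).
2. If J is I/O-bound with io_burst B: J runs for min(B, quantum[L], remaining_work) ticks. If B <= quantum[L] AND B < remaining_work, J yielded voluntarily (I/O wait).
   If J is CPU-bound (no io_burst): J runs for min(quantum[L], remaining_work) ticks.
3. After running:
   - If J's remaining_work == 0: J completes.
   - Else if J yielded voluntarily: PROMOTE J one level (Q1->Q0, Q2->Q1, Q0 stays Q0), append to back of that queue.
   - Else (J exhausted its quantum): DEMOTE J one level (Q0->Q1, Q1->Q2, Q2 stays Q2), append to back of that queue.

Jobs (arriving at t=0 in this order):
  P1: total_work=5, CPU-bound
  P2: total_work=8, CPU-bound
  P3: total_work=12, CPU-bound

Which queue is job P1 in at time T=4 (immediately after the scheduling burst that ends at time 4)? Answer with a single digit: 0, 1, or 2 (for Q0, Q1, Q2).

Answer: 1

Derivation:
t=0-2: P1@Q0 runs 2, rem=3, quantum used, demote→Q1. Q0=[P2,P3] Q1=[P1] Q2=[]
t=2-4: P2@Q0 runs 2, rem=6, quantum used, demote→Q1. Q0=[P3] Q1=[P1,P2] Q2=[]
t=4-6: P3@Q0 runs 2, rem=10, quantum used, demote→Q1. Q0=[] Q1=[P1,P2,P3] Q2=[]
t=6-9: P1@Q1 runs 3, rem=0, completes. Q0=[] Q1=[P2,P3] Q2=[]
t=9-15: P2@Q1 runs 6, rem=0, completes. Q0=[] Q1=[P3] Q2=[]
t=15-21: P3@Q1 runs 6, rem=4, quantum used, demote→Q2. Q0=[] Q1=[] Q2=[P3]
t=21-25: P3@Q2 runs 4, rem=0, completes. Q0=[] Q1=[] Q2=[]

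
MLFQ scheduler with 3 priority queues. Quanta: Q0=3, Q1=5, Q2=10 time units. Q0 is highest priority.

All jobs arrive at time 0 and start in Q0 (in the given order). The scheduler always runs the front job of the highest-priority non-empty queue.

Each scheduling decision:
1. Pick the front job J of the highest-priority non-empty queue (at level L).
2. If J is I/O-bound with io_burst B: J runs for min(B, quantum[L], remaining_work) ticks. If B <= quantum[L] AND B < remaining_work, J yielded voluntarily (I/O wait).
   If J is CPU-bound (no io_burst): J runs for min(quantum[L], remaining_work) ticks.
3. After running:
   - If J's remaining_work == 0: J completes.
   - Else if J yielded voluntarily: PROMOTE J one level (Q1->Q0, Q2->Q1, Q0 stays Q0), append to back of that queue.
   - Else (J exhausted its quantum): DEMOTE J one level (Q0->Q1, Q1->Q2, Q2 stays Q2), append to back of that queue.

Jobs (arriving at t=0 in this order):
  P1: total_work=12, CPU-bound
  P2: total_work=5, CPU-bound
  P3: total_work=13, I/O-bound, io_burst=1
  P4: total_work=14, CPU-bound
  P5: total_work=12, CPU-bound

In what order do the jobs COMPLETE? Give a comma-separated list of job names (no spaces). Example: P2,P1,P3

t=0-3: P1@Q0 runs 3, rem=9, quantum used, demote→Q1. Q0=[P2,P3,P4,P5] Q1=[P1] Q2=[]
t=3-6: P2@Q0 runs 3, rem=2, quantum used, demote→Q1. Q0=[P3,P4,P5] Q1=[P1,P2] Q2=[]
t=6-7: P3@Q0 runs 1, rem=12, I/O yield, promote→Q0. Q0=[P4,P5,P3] Q1=[P1,P2] Q2=[]
t=7-10: P4@Q0 runs 3, rem=11, quantum used, demote→Q1. Q0=[P5,P3] Q1=[P1,P2,P4] Q2=[]
t=10-13: P5@Q0 runs 3, rem=9, quantum used, demote→Q1. Q0=[P3] Q1=[P1,P2,P4,P5] Q2=[]
t=13-14: P3@Q0 runs 1, rem=11, I/O yield, promote→Q0. Q0=[P3] Q1=[P1,P2,P4,P5] Q2=[]
t=14-15: P3@Q0 runs 1, rem=10, I/O yield, promote→Q0. Q0=[P3] Q1=[P1,P2,P4,P5] Q2=[]
t=15-16: P3@Q0 runs 1, rem=9, I/O yield, promote→Q0. Q0=[P3] Q1=[P1,P2,P4,P5] Q2=[]
t=16-17: P3@Q0 runs 1, rem=8, I/O yield, promote→Q0. Q0=[P3] Q1=[P1,P2,P4,P5] Q2=[]
t=17-18: P3@Q0 runs 1, rem=7, I/O yield, promote→Q0. Q0=[P3] Q1=[P1,P2,P4,P5] Q2=[]
t=18-19: P3@Q0 runs 1, rem=6, I/O yield, promote→Q0. Q0=[P3] Q1=[P1,P2,P4,P5] Q2=[]
t=19-20: P3@Q0 runs 1, rem=5, I/O yield, promote→Q0. Q0=[P3] Q1=[P1,P2,P4,P5] Q2=[]
t=20-21: P3@Q0 runs 1, rem=4, I/O yield, promote→Q0. Q0=[P3] Q1=[P1,P2,P4,P5] Q2=[]
t=21-22: P3@Q0 runs 1, rem=3, I/O yield, promote→Q0. Q0=[P3] Q1=[P1,P2,P4,P5] Q2=[]
t=22-23: P3@Q0 runs 1, rem=2, I/O yield, promote→Q0. Q0=[P3] Q1=[P1,P2,P4,P5] Q2=[]
t=23-24: P3@Q0 runs 1, rem=1, I/O yield, promote→Q0. Q0=[P3] Q1=[P1,P2,P4,P5] Q2=[]
t=24-25: P3@Q0 runs 1, rem=0, completes. Q0=[] Q1=[P1,P2,P4,P5] Q2=[]
t=25-30: P1@Q1 runs 5, rem=4, quantum used, demote→Q2. Q0=[] Q1=[P2,P4,P5] Q2=[P1]
t=30-32: P2@Q1 runs 2, rem=0, completes. Q0=[] Q1=[P4,P5] Q2=[P1]
t=32-37: P4@Q1 runs 5, rem=6, quantum used, demote→Q2. Q0=[] Q1=[P5] Q2=[P1,P4]
t=37-42: P5@Q1 runs 5, rem=4, quantum used, demote→Q2. Q0=[] Q1=[] Q2=[P1,P4,P5]
t=42-46: P1@Q2 runs 4, rem=0, completes. Q0=[] Q1=[] Q2=[P4,P5]
t=46-52: P4@Q2 runs 6, rem=0, completes. Q0=[] Q1=[] Q2=[P5]
t=52-56: P5@Q2 runs 4, rem=0, completes. Q0=[] Q1=[] Q2=[]

Answer: P3,P2,P1,P4,P5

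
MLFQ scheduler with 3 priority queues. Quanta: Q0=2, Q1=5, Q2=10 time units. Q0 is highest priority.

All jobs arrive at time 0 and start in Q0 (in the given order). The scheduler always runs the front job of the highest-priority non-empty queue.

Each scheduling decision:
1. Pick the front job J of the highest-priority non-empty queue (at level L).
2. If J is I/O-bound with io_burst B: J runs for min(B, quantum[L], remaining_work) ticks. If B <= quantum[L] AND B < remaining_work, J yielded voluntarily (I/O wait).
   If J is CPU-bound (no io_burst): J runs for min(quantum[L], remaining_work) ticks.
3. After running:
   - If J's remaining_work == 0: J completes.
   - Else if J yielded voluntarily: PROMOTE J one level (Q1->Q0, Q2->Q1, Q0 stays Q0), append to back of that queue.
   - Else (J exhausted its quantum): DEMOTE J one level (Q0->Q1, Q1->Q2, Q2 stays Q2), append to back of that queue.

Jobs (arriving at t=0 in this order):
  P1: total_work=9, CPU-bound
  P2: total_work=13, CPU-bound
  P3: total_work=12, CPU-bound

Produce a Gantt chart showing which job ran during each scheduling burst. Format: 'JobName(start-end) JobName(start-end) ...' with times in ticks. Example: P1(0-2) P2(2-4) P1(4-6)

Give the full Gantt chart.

t=0-2: P1@Q0 runs 2, rem=7, quantum used, demote→Q1. Q0=[P2,P3] Q1=[P1] Q2=[]
t=2-4: P2@Q0 runs 2, rem=11, quantum used, demote→Q1. Q0=[P3] Q1=[P1,P2] Q2=[]
t=4-6: P3@Q0 runs 2, rem=10, quantum used, demote→Q1. Q0=[] Q1=[P1,P2,P3] Q2=[]
t=6-11: P1@Q1 runs 5, rem=2, quantum used, demote→Q2. Q0=[] Q1=[P2,P3] Q2=[P1]
t=11-16: P2@Q1 runs 5, rem=6, quantum used, demote→Q2. Q0=[] Q1=[P3] Q2=[P1,P2]
t=16-21: P3@Q1 runs 5, rem=5, quantum used, demote→Q2. Q0=[] Q1=[] Q2=[P1,P2,P3]
t=21-23: P1@Q2 runs 2, rem=0, completes. Q0=[] Q1=[] Q2=[P2,P3]
t=23-29: P2@Q2 runs 6, rem=0, completes. Q0=[] Q1=[] Q2=[P3]
t=29-34: P3@Q2 runs 5, rem=0, completes. Q0=[] Q1=[] Q2=[]

Answer: P1(0-2) P2(2-4) P3(4-6) P1(6-11) P2(11-16) P3(16-21) P1(21-23) P2(23-29) P3(29-34)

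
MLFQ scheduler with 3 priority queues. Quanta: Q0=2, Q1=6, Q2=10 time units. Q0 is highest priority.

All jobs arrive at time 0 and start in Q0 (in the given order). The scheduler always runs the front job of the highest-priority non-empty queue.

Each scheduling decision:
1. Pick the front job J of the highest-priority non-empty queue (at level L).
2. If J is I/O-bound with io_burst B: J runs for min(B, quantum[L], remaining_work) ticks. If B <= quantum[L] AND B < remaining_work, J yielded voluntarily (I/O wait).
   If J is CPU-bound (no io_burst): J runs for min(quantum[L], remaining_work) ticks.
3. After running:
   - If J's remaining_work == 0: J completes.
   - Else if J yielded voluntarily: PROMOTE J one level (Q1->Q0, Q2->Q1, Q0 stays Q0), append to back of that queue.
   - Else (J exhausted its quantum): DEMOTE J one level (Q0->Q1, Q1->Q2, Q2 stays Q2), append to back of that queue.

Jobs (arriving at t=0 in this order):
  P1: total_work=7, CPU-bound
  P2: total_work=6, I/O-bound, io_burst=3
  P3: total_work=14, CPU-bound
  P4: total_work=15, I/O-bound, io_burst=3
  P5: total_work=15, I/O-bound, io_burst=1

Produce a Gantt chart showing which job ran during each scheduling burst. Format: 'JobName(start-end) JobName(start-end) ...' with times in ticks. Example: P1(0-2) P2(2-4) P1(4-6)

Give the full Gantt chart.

Answer: P1(0-2) P2(2-4) P3(4-6) P4(6-8) P5(8-9) P5(9-10) P5(10-11) P5(11-12) P5(12-13) P5(13-14) P5(14-15) P5(15-16) P5(16-17) P5(17-18) P5(18-19) P5(19-20) P5(20-21) P5(21-22) P5(22-23) P1(23-28) P2(28-31) P2(31-32) P3(32-38) P4(38-41) P4(41-43) P4(43-46) P4(46-48) P4(48-51) P3(51-57)

Derivation:
t=0-2: P1@Q0 runs 2, rem=5, quantum used, demote→Q1. Q0=[P2,P3,P4,P5] Q1=[P1] Q2=[]
t=2-4: P2@Q0 runs 2, rem=4, quantum used, demote→Q1. Q0=[P3,P4,P5] Q1=[P1,P2] Q2=[]
t=4-6: P3@Q0 runs 2, rem=12, quantum used, demote→Q1. Q0=[P4,P5] Q1=[P1,P2,P3] Q2=[]
t=6-8: P4@Q0 runs 2, rem=13, quantum used, demote→Q1. Q0=[P5] Q1=[P1,P2,P3,P4] Q2=[]
t=8-9: P5@Q0 runs 1, rem=14, I/O yield, promote→Q0. Q0=[P5] Q1=[P1,P2,P3,P4] Q2=[]
t=9-10: P5@Q0 runs 1, rem=13, I/O yield, promote→Q0. Q0=[P5] Q1=[P1,P2,P3,P4] Q2=[]
t=10-11: P5@Q0 runs 1, rem=12, I/O yield, promote→Q0. Q0=[P5] Q1=[P1,P2,P3,P4] Q2=[]
t=11-12: P5@Q0 runs 1, rem=11, I/O yield, promote→Q0. Q0=[P5] Q1=[P1,P2,P3,P4] Q2=[]
t=12-13: P5@Q0 runs 1, rem=10, I/O yield, promote→Q0. Q0=[P5] Q1=[P1,P2,P3,P4] Q2=[]
t=13-14: P5@Q0 runs 1, rem=9, I/O yield, promote→Q0. Q0=[P5] Q1=[P1,P2,P3,P4] Q2=[]
t=14-15: P5@Q0 runs 1, rem=8, I/O yield, promote→Q0. Q0=[P5] Q1=[P1,P2,P3,P4] Q2=[]
t=15-16: P5@Q0 runs 1, rem=7, I/O yield, promote→Q0. Q0=[P5] Q1=[P1,P2,P3,P4] Q2=[]
t=16-17: P5@Q0 runs 1, rem=6, I/O yield, promote→Q0. Q0=[P5] Q1=[P1,P2,P3,P4] Q2=[]
t=17-18: P5@Q0 runs 1, rem=5, I/O yield, promote→Q0. Q0=[P5] Q1=[P1,P2,P3,P4] Q2=[]
t=18-19: P5@Q0 runs 1, rem=4, I/O yield, promote→Q0. Q0=[P5] Q1=[P1,P2,P3,P4] Q2=[]
t=19-20: P5@Q0 runs 1, rem=3, I/O yield, promote→Q0. Q0=[P5] Q1=[P1,P2,P3,P4] Q2=[]
t=20-21: P5@Q0 runs 1, rem=2, I/O yield, promote→Q0. Q0=[P5] Q1=[P1,P2,P3,P4] Q2=[]
t=21-22: P5@Q0 runs 1, rem=1, I/O yield, promote→Q0. Q0=[P5] Q1=[P1,P2,P3,P4] Q2=[]
t=22-23: P5@Q0 runs 1, rem=0, completes. Q0=[] Q1=[P1,P2,P3,P4] Q2=[]
t=23-28: P1@Q1 runs 5, rem=0, completes. Q0=[] Q1=[P2,P3,P4] Q2=[]
t=28-31: P2@Q1 runs 3, rem=1, I/O yield, promote→Q0. Q0=[P2] Q1=[P3,P4] Q2=[]
t=31-32: P2@Q0 runs 1, rem=0, completes. Q0=[] Q1=[P3,P4] Q2=[]
t=32-38: P3@Q1 runs 6, rem=6, quantum used, demote→Q2. Q0=[] Q1=[P4] Q2=[P3]
t=38-41: P4@Q1 runs 3, rem=10, I/O yield, promote→Q0. Q0=[P4] Q1=[] Q2=[P3]
t=41-43: P4@Q0 runs 2, rem=8, quantum used, demote→Q1. Q0=[] Q1=[P4] Q2=[P3]
t=43-46: P4@Q1 runs 3, rem=5, I/O yield, promote→Q0. Q0=[P4] Q1=[] Q2=[P3]
t=46-48: P4@Q0 runs 2, rem=3, quantum used, demote→Q1. Q0=[] Q1=[P4] Q2=[P3]
t=48-51: P4@Q1 runs 3, rem=0, completes. Q0=[] Q1=[] Q2=[P3]
t=51-57: P3@Q2 runs 6, rem=0, completes. Q0=[] Q1=[] Q2=[]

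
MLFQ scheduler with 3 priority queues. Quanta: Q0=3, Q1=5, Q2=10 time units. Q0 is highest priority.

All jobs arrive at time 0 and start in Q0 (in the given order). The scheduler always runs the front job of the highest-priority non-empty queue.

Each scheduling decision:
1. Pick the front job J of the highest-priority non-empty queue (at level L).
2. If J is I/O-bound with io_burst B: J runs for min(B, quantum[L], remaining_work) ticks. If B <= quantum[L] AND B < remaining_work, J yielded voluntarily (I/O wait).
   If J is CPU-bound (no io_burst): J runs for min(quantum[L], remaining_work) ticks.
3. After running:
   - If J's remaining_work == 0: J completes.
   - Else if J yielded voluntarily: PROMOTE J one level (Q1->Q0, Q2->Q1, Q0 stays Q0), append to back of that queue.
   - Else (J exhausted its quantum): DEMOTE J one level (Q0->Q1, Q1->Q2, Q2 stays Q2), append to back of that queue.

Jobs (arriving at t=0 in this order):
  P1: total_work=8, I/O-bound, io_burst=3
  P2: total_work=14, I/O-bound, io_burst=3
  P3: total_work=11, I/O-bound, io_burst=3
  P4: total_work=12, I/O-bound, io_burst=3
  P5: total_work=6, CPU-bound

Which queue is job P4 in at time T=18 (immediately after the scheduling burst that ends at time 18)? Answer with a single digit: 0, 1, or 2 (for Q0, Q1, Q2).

t=0-3: P1@Q0 runs 3, rem=5, I/O yield, promote→Q0. Q0=[P2,P3,P4,P5,P1] Q1=[] Q2=[]
t=3-6: P2@Q0 runs 3, rem=11, I/O yield, promote→Q0. Q0=[P3,P4,P5,P1,P2] Q1=[] Q2=[]
t=6-9: P3@Q0 runs 3, rem=8, I/O yield, promote→Q0. Q0=[P4,P5,P1,P2,P3] Q1=[] Q2=[]
t=9-12: P4@Q0 runs 3, rem=9, I/O yield, promote→Q0. Q0=[P5,P1,P2,P3,P4] Q1=[] Q2=[]
t=12-15: P5@Q0 runs 3, rem=3, quantum used, demote→Q1. Q0=[P1,P2,P3,P4] Q1=[P5] Q2=[]
t=15-18: P1@Q0 runs 3, rem=2, I/O yield, promote→Q0. Q0=[P2,P3,P4,P1] Q1=[P5] Q2=[]
t=18-21: P2@Q0 runs 3, rem=8, I/O yield, promote→Q0. Q0=[P3,P4,P1,P2] Q1=[P5] Q2=[]
t=21-24: P3@Q0 runs 3, rem=5, I/O yield, promote→Q0. Q0=[P4,P1,P2,P3] Q1=[P5] Q2=[]
t=24-27: P4@Q0 runs 3, rem=6, I/O yield, promote→Q0. Q0=[P1,P2,P3,P4] Q1=[P5] Q2=[]
t=27-29: P1@Q0 runs 2, rem=0, completes. Q0=[P2,P3,P4] Q1=[P5] Q2=[]
t=29-32: P2@Q0 runs 3, rem=5, I/O yield, promote→Q0. Q0=[P3,P4,P2] Q1=[P5] Q2=[]
t=32-35: P3@Q0 runs 3, rem=2, I/O yield, promote→Q0. Q0=[P4,P2,P3] Q1=[P5] Q2=[]
t=35-38: P4@Q0 runs 3, rem=3, I/O yield, promote→Q0. Q0=[P2,P3,P4] Q1=[P5] Q2=[]
t=38-41: P2@Q0 runs 3, rem=2, I/O yield, promote→Q0. Q0=[P3,P4,P2] Q1=[P5] Q2=[]
t=41-43: P3@Q0 runs 2, rem=0, completes. Q0=[P4,P2] Q1=[P5] Q2=[]
t=43-46: P4@Q0 runs 3, rem=0, completes. Q0=[P2] Q1=[P5] Q2=[]
t=46-48: P2@Q0 runs 2, rem=0, completes. Q0=[] Q1=[P5] Q2=[]
t=48-51: P5@Q1 runs 3, rem=0, completes. Q0=[] Q1=[] Q2=[]

Answer: 0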